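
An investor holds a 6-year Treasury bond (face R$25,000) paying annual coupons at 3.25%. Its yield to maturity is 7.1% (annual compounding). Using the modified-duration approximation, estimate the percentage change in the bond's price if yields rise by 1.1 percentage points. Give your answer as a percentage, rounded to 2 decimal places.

Periodic yield y = 0.071. Modified duration first:
  t   CF        PV=CF/(1+0.071)^t    t·PV
  1       812.50       758.6368       758.6368
  2       812.50       708.3443     1,416.6887
  3       812.50       661.3859     1,984.1578
  4       812.50       617.5406     2,470.1622
  5       812.50       576.6018     2,883.0091
  6    25,812.50    17,103.8250   102,622.9499
  Σ                 20,426.3344   112,135.6046
P = 20,426.3344; D_Mac = 5.48976 yrs; D_mod = 5.48976/(1+0.071) = 5.12582 yrs.
ΔP/P ≈ -D_mod · Δy = -5.12582 × (+0.011) = -0.056384 = -5.6384%.

-5.64%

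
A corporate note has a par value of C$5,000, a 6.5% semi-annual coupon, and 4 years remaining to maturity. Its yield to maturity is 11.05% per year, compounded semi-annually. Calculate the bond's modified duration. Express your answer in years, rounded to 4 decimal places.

Periodic yield y = 0.05525. First find Macaulay duration:
  t   CF        PV=CF/(1+0.05525)^t    t·PV
  1       162.50       153.9919       153.9919
  2       162.50       145.9293       291.8587
  3       162.50       138.2889       414.8667
  4       162.50       131.0485       524.1938
  5       162.50       124.1871       620.9356
  6       162.50       117.6850       706.1101
  7       162.50       111.5234       780.6635
  8     5,162.50     3,357.5089    26,860.0715
  Σ                  4,280.1631    30,352.6919
P = 4,280.1631; Macaulay duration = 30,352.6919 / 4,280.1631 = 7.09148 half-year periods = 3.54574 years.
Modified duration = D_Mac / (1 + y) = 3.54574 / 1.05525 = 3.36009 years.

3.3601 years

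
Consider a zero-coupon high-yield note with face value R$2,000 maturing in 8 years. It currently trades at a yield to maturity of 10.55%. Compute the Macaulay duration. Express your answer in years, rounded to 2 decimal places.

8.00 years

A zero-coupon bond has a single cash flow at maturity, so its Macaulay duration equals its maturity: 8 years.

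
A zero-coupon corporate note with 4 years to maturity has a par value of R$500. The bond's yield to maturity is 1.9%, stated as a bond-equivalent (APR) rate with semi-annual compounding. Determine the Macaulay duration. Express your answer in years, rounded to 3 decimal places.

4.000 years

A zero-coupon bond has a single cash flow at maturity, so its Macaulay duration equals its maturity: 4 years.
(Equivalently: 8 semi-annual periods ÷ 2 = 4 years.)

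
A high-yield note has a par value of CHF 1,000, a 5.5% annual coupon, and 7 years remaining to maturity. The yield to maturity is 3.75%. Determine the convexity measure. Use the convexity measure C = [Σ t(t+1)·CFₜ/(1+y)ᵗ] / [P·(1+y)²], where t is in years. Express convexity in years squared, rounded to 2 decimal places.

42.70

With y = 0.0375:
  t   CF        PV=CF/(1+0.0375)^t    t·PV        t(t+1)·PV
  1        55.00        53.0120        53.0120         106.0241
  2        55.00        51.0960       102.1919         306.5757
  3        55.00        49.2491       147.7473         590.9893
  4        55.00        47.4690       189.8761         949.3804
  5        55.00        45.7533       228.7664       1,372.5982
  6        55.00        44.0995       264.5972       1,852.1807
  7     1,055.00       815.3343     5,707.3402      45,658.7218
  Σ                  1,106.0133     6,693.5312      50,836.4701
P = 1,106.0133.
Convexity = Σ t(t+1)·PV / [P·(1+y)²] = 50,836.4701 / (1,106.0133 × 1.076406) = 42.70108.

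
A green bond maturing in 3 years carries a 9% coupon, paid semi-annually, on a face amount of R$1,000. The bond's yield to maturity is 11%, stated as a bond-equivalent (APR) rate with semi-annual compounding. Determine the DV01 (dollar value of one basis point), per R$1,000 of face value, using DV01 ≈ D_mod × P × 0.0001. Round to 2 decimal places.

Periodic yield y = 0.055.
  t   CF        PV=CF/(1+0.055)^t    t·PV
  1        45.00        42.6540        42.6540
  2        45.00        40.4304        80.8607
  3        45.00        38.3226       114.9678
  4        45.00        36.3248       145.2990
  5        45.00        34.4310       172.1552
  6     1,045.00       757.8819     4,547.2914
  Σ                    950.0447     5,103.2282
P = 950.0447; D_Mac = 5.37157 half-year periods = 2.68578 yrs; D_mod = 2.54577 yrs.
DV01 ≈ 2.54577 × 950.0447 × 0.0001 = 0.241859.

R$0.24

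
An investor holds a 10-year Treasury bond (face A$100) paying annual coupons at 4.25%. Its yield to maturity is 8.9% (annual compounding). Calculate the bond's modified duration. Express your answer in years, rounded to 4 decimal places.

Periodic yield y = 0.089. First find Macaulay duration:
  t   CF        PV=CF/(1+0.089)^t    t·PV
  1         4.25         3.9027         3.9027
  2         4.25         3.5837         7.1674
  3         4.25         3.2908         9.8725
  4         4.25         3.0219        12.0875
  5         4.25         2.7749        13.8746
  6         4.25         2.5481        15.2888
  7         4.25         2.3399        16.3792
  8         4.25         2.1487        17.1892
  9         4.25         1.9730        17.7574
  10      104.25        44.4424       444.4238
  Σ                     70.0261       557.9430
P = 70.0261; Macaulay duration = 557.9430 / 70.0261 = 7.96765 years.
Modified duration = D_Mac / (1 + y) = 7.96765 / 1.089 = 7.31648 years.

7.3165 years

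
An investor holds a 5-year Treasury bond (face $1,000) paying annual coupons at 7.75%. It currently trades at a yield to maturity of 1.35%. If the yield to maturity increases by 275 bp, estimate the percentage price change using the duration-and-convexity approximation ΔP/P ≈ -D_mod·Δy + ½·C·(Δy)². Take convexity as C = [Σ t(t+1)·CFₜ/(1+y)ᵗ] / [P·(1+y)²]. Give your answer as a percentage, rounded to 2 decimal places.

With y = 0.0135:
  t   CF        PV=CF/(1+0.0135)^t    t·PV        t(t+1)·PV
  1        77.50        76.4677        76.4677         152.9354
  2        77.50        75.4491       150.8982         452.6947
  3        77.50        74.4441       223.3324         893.3295
  4        77.50        73.4525       293.8101       1,469.0504
  5     1,077.50     1,007.6240     5,038.1201      30,228.7207
  Σ                  1,307.4375     5,782.6285      33,196.7307
P = 1,307.4375; D_Mac = 4.42287 yrs; D_mod = 4.36396 yrs; C = 24.71877.
Duration effect: -4.36396 × (+0.0275) = -0.120009
Convexity effect: 0.5 × 24.71877 × (0.0275)² = +0.0093468
ΔP/P ≈ -0.120009 + 0.0093468 = -0.110662 = -11.0662%.

-11.07%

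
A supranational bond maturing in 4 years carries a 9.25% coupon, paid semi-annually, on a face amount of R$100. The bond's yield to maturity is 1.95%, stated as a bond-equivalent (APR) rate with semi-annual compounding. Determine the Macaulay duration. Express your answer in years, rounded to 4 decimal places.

Periodic yield y = 0.00975. Discount each cash flow and weight by its period:
  t   CF        PV=CF/(1+0.00975)^t    t·PV
  1        4.625         4.5803         4.5803
  2        4.625         4.5361         9.0722
  3        4.625         4.4923        13.4769
  4        4.625         4.4489        17.7957
  5        4.625         4.4060        22.0299
  6        4.625         4.3634        26.1806
  7        4.625         4.3213        30.2491
  8      104.625        96.8110       774.4878
  Σ                    127.9594       897.8727
Price P = Σ PV = 127.9594.
Macaulay duration = Σ(t·PV) / P = 897.8727 / 127.9594 = 7.01686 half-year periods.
In years: 7.01686 / 2 = 3.50843 years.

3.5084 years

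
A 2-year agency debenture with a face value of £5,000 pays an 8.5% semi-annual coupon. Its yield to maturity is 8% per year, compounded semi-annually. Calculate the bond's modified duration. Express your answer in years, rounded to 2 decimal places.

1.81 years

Periodic yield y = 0.04. First find Macaulay duration:
  t   CF        PV=CF/(1+0.04)^t    t·PV
  1       212.50       204.3269       204.3269
  2       212.50       196.4682       392.9364
  3       212.50       188.9117       566.7352
  4     5,212.50     4,455.6668    17,822.6674
  Σ                  5,045.3737    18,986.6659
P = 5,045.3737; Macaulay duration = 18,986.6659 / 5,045.3737 = 3.76318 half-year periods = 1.88159 years.
Modified duration = D_Mac / (1 + y) = 1.88159 / 1.04 = 1.80922 years.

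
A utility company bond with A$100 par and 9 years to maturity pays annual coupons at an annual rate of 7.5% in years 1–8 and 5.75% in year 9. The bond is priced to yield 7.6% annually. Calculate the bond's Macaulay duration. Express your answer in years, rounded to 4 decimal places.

6.8300 years

Periodic yield y = 0.076. Discount each cash flow and weight by its year:
  t   CF        PV=CF/(1+0.076)^t    t·PV
  1         7.50         6.9703         6.9703
  2         7.50         6.4779        12.9559
  3         7.50         6.0204        18.0612
  4         7.50         5.5952        22.3806
  5         7.50         5.2000        25.9998
  6         7.50         4.8327        28.9961
  7         7.50         4.4913        31.4393
  8         7.50         4.1741        33.3928
  9       105.75        54.6978       492.2803
  Σ                     98.4596       672.4762
Price P = Σ PV = 98.4596.
Macaulay duration = Σ(t·PV) / P = 672.4762 / 98.4596 = 6.82997 years.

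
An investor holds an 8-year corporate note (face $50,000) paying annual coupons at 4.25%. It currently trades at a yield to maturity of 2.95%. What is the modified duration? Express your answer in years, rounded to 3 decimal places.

Periodic yield y = 0.0295. First find Macaulay duration:
  t   CF        PV=CF/(1+0.0295)^t    t·PV
  1     2,125.00     2,064.1088     2,064.1088
  2     2,125.00     2,004.9624     4,009.9248
  3     2,125.00     1,947.5108     5,842.5325
  4     2,125.00     1,891.7055     7,566.8221
  5     2,125.00     1,837.4993     9,187.4964
  6     2,125.00     1,784.8463    10,709.0779
  7     2,125.00     1,733.7021    12,135.9148
  8    52,125.00    41,308.1039   330,464.8309
  Σ                 54,572.4391   381,980.7082
P = 54,572.4391; Macaulay duration = 381,980.7082 / 54,572.4391 = 6.99952 years.
Modified duration = D_Mac / (1 + y) = 6.99952 / 1.0295 = 6.79895 years.

6.799 years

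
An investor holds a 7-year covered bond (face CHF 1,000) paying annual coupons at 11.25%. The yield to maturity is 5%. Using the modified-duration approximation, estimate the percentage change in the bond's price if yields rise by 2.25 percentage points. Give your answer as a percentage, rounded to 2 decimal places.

-11.73%

Periodic yield y = 0.05. Modified duration first:
  t   CF        PV=CF/(1+0.05)^t    t·PV
  1       112.50       107.1429       107.1429
  2       112.50       102.0408       204.0816
  3       112.50        97.1817       291.5452
  4       112.50        92.5540       370.2161
  5       112.50        88.1467       440.7335
  6       112.50        83.9492       503.6954
  7     1,112.50       790.6330     5,534.4309
  Σ                  1,361.6483     7,451.8455
P = 1,361.6483; D_Mac = 5.47267 yrs; D_mod = 5.47267/(1+0.05) = 5.21206 yrs.
ΔP/P ≈ -D_mod · Δy = -5.21206 × (+0.0225) = -0.117271 = -11.7271%.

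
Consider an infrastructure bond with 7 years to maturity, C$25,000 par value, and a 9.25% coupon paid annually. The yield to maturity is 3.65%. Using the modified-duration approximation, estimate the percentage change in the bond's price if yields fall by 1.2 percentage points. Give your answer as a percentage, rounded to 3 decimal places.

Periodic yield y = 0.0365. Modified duration first:
  t   CF        PV=CF/(1+0.0365)^t    t·PV
  1     2,312.50     2,231.0661     2,231.0661
  2     2,312.50     2,152.4998     4,304.9997
  3     2,312.50     2,076.7003     6,230.1008
  4     2,312.50     2,003.5700     8,014.2799
  5     2,312.50     1,933.0149     9,665.0747
  6     2,312.50     1,864.9445    11,189.6668
  7    27,312.50    21,250.8502   148,755.9512
  Σ                 33,512.6458   190,391.1392
P = 33,512.6458; D_Mac = 5.68117 yrs; D_mod = 5.68117/(1+0.0365) = 5.48111 yrs.
ΔP/P ≈ -D_mod · Δy = -5.48111 × (-0.012) = +0.065773 = +6.5773%.

+6.577%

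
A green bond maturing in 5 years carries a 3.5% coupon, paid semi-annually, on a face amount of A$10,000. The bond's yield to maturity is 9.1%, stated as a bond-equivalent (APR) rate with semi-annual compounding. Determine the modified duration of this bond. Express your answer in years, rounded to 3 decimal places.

Periodic yield y = 0.0455. First find Macaulay duration:
  t   CF        PV=CF/(1+0.0455)^t    t·PV
  1       175.00       167.3840       167.3840
  2       175.00       160.0995       320.1990
  3       175.00       153.1320       459.3960
  4       175.00       146.4677       585.8709
  5       175.00       140.0935       700.4673
  6       175.00       133.9966       803.9797
  7       175.00       128.1651       897.1557
  8       175.00       122.5874       980.6990
  9       175.00       117.2524     1,055.2715
  10   10,175.00     6,520.6974    65,206.9739
  Σ                  7,789.8756    71,177.3971
P = 7,789.8756; Macaulay duration = 71,177.3971 / 7,789.8756 = 9.13717 half-year periods = 4.56858 years.
Modified duration = D_Mac / (1 + y) = 4.56858 / 1.0455 = 4.36976 years.

4.370 years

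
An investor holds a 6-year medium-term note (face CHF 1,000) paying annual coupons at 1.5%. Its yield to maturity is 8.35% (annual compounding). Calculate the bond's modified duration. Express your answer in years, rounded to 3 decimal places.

5.286 years

Periodic yield y = 0.0835. First find Macaulay duration:
  t   CF        PV=CF/(1+0.0835)^t    t·PV
  1        15.00        13.8440        13.8440
  2        15.00        12.7771        25.5543
  3        15.00        11.7925        35.3774
  4        15.00        10.8837        43.5347
  5        15.00        10.0449        50.2246
  6     1,015.00       627.3249     3,763.9496
  Σ                    686.6672     3,932.4846
P = 686.6672; Macaulay duration = 3,932.4846 / 686.6672 = 5.72692 years.
Modified duration = D_Mac / (1 + y) = 5.72692 / 1.0835 = 5.28557 years.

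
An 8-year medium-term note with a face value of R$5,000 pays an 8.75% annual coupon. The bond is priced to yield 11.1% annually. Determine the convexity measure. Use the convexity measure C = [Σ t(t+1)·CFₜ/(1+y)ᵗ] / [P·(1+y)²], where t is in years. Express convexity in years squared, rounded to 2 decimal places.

With y = 0.111:
  t   CF        PV=CF/(1+0.111)^t    t·PV        t(t+1)·PV
  1       437.50       393.7894       393.7894         787.5788
  2       437.50       354.4459       708.8918       2,126.6753
  3       437.50       319.0332       957.0996       3,828.3984
  4       437.50       287.1586     1,148.6344       5,743.1719
  5       437.50       258.4686     1,292.3429       7,754.0575
  6       437.50       232.6450     1,395.8699       9,771.0896
  7       437.50       209.4014     1,465.8100      11,726.4801
  8     5,437.50     2,342.5388    18,740.3106     168,662.7957
  Σ                  4,397.4809    26,102.7486     210,400.2473
P = 4,397.4809.
Convexity = Σ t(t+1)·PV / [P·(1+y)²] = 210,400.2473 / (4,397.4809 × 1.234321) = 38.76271.

38.76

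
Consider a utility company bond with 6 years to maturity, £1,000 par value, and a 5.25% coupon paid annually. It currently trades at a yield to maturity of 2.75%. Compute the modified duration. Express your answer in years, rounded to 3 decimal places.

5.206 years

Periodic yield y = 0.0275. First find Macaulay duration:
  t   CF        PV=CF/(1+0.0275)^t    t·PV
  1        52.50        51.0949        51.0949
  2        52.50        49.7274        99.4548
  3        52.50        48.3965       145.1895
  4        52.50        47.1012       188.4048
  5        52.50        45.8406       229.2029
  6     1,052.50       894.3986     5,366.3917
  Σ                  1,136.5592     6,079.7386
P = 1,136.5592; Macaulay duration = 6,079.7386 / 1,136.5592 = 5.34925 years.
Modified duration = D_Mac / (1 + y) = 5.34925 / 1.0275 = 5.20608 years.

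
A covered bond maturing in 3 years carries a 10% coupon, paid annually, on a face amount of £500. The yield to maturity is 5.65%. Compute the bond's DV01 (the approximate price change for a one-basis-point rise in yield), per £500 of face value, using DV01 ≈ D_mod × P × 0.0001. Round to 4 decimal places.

Periodic yield y = 0.0565.
  t   CF        PV=CF/(1+0.0565)^t    t·PV
  1        50.00        47.3261        47.3261
  2        50.00        44.7952        89.5903
  3       550.00       466.3953     1,399.1860
  Σ                    558.5165     1,536.1023
P = 558.5165; D_Mac = 2.75033 yrs; D_mod = 2.60324 yrs.
DV01 ≈ 2.60324 × 558.5165 × 0.0001 = 0.145395.

£0.1454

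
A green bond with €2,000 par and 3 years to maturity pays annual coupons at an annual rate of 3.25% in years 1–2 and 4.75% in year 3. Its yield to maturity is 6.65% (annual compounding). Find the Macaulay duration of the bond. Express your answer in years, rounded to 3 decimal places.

2.903 years

Periodic yield y = 0.0665. Discount each cash flow and weight by its year:
  t   CF        PV=CF/(1+0.0665)^t    t·PV
  1        65.00        60.9470        60.9470
  2        65.00        57.1468       114.2935
  3     2,095.00     1,727.0362     5,181.1087
  Σ                  1,845.1300     5,356.3492
Price P = Σ PV = 1,845.1300.
Macaulay duration = Σ(t·PV) / P = 5,356.3492 / 1,845.1300 = 2.90297 years.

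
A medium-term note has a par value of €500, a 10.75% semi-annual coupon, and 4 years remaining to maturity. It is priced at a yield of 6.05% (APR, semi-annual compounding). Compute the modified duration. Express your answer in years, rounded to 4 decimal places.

3.3084 years

Periodic yield y = 0.03025. First find Macaulay duration:
  t   CF        PV=CF/(1+0.03025)^t    t·PV
  1       26.875        26.0859        26.0859
  2       26.875        25.3200        50.6399
  3       26.875        24.5765        73.7296
  4       26.875        23.8549        95.4197
  5       26.875        23.1545       115.7725
  6       26.875        22.4746       134.8478
  7       26.875        21.8147       152.7032
  8      526.875       415.1133     3,320.9061
  Σ                    582.3945     3,970.1047
P = 582.3945; Macaulay duration = 3,970.1047 / 582.3945 = 6.81687 half-year periods = 3.40843 years.
Modified duration = D_Mac / (1 + y) = 3.40843 / 1.03025 = 3.30835 years.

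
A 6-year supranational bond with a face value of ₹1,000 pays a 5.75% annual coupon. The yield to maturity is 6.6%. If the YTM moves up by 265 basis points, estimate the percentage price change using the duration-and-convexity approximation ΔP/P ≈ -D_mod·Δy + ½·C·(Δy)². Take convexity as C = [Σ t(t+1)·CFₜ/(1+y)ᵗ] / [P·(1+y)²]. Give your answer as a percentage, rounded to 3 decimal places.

With y = 0.066:
  t   CF        PV=CF/(1+0.066)^t    t·PV        t(t+1)·PV
  1        57.50        53.9400        53.9400         107.8799
  2        57.50        50.6003       101.2007         303.6020
  3        57.50        47.4675       142.4025         569.6098
  4        57.50        44.5286       178.1144         890.5720
  5        57.50        41.7717       208.8583       1,253.1501
  6     1,057.50       720.6712     4,324.0270      30,268.1891
  Σ                    958.9792     5,008.5428      33,393.0029
P = 958.9792; D_Mac = 5.22279 yrs; D_mod = 4.89942 yrs; C = 30.64304.
Duration effect: -4.89942 × (+0.0265) = -0.129835
Convexity effect: 0.5 × 30.64304 × (0.0265)² = +0.0107595
ΔP/P ≈ -0.129835 + 0.0107595 = -0.119075 = -11.9075%.

-11.908%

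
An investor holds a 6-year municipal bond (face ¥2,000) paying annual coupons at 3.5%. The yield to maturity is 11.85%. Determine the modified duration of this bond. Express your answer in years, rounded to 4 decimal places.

Periodic yield y = 0.1185. First find Macaulay duration:
  t   CF        PV=CF/(1+0.1185)^t    t·PV
  1        70.00        62.5838        62.5838
  2        70.00        55.9533       111.9067
  3        70.00        50.0253       150.0760
  4        70.00        44.7254       178.9015
  5        70.00        39.9869       199.9347
  6     2,070.00     1,057.1933     6,343.1600
  Σ                  1,310.4682     7,046.5627
P = 1,310.4682; Macaulay duration = 7,046.5627 / 1,310.4682 = 5.37713 years.
Modified duration = D_Mac / (1 + y) = 5.37713 / 1.1185 = 4.80745 years.

4.8075 years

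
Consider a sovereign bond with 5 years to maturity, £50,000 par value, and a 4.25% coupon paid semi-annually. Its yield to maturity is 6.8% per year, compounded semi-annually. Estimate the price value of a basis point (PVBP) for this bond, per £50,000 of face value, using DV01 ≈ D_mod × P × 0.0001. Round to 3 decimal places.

£19.550

Periodic yield y = 0.034.
  t   CF        PV=CF/(1+0.034)^t    t·PV
  1     1,062.50     1,027.5629     1,027.5629
  2     1,062.50       993.7745     1,987.5491
  3     1,062.50       961.0972     2,883.2917
  4     1,062.50       929.4944     3,717.9777
  5     1,062.50       898.9308     4,494.6538
  6     1,062.50       869.3721     5,216.2327
  7     1,062.50       840.7854     5,885.4979
  8     1,062.50       813.1387     6,505.1096
  9     1,062.50       786.4011     7,077.6095
  10   51,062.50    36,550.7831   365,507.8311
  Σ                 44,671.3402   404,303.3159
P = 44,671.3402; D_Mac = 9.05062 half-year periods = 4.52531 yrs; D_mod = 4.37651 yrs.
DV01 ≈ 4.37651 × 44,671.3402 × 0.0001 = 19.550450.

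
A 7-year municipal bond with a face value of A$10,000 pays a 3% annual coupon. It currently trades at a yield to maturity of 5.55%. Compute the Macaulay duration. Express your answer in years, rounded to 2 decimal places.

6.36 years

Periodic yield y = 0.0555. Discount each cash flow and weight by its year:
  t   CF        PV=CF/(1+0.0555)^t    t·PV
  1       300.00       284.2255       284.2255
  2       300.00       269.2804       538.5608
  3       300.00       255.1212       765.3636
  4       300.00       241.7065       966.8259
  5       300.00       228.9971     1,144.9857
  6       300.00       216.9561     1,301.7365
  7    10,300.00     7,057.1535    49,400.0742
  Σ                  8,553.4403    54,401.7723
Price P = Σ PV = 8,553.4403.
Macaulay duration = Σ(t·PV) / P = 54,401.7723 / 8,553.4403 = 6.36022 years.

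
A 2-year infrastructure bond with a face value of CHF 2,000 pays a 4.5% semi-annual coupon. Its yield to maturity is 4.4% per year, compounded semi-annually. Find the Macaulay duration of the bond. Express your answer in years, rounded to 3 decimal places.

Periodic yield y = 0.022. Discount each cash flow and weight by its period:
  t   CF        PV=CF/(1+0.022)^t    t·PV
  1        45.00        44.0313        44.0313
  2        45.00        43.0835        86.1669
  3        45.00        42.1560       126.4681
  4     2,045.00     1,874.5185     7,498.0740
  Σ                  2,003.7893     7,754.7404
Price P = Σ PV = 2,003.7893.
Macaulay duration = Σ(t·PV) / P = 7,754.7404 / 2,003.7893 = 3.87004 half-year periods.
In years: 3.87004 / 2 = 1.93502 years.

1.935 years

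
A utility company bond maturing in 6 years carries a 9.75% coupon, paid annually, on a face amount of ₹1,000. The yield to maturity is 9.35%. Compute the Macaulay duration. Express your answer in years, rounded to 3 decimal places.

4.826 years

Periodic yield y = 0.0935. Discount each cash flow and weight by its year:
  t   CF        PV=CF/(1+0.0935)^t    t·PV
  1        97.50        89.1632        89.1632
  2        97.50        81.5393       163.0786
  3        97.50        74.5673       223.7018
  4        97.50        68.1914       272.7655
  5        97.50        62.3607       311.8033
  6     1,097.50       641.9361     3,851.6166
  Σ                  1,017.7580     4,912.1291
Price P = Σ PV = 1,017.7580.
Macaulay duration = Σ(t·PV) / P = 4,912.1291 / 1,017.7580 = 4.82642 years.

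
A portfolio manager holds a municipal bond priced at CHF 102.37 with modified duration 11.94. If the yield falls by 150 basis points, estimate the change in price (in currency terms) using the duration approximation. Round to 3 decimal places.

Duration approximation: ΔP/P ≈ -D_mod · Δy = -11.94 × (-0.015) = +0.179100.
ΔP ≈ 102.37 × (+0.179100) = +18.334467.

+CHF 18.334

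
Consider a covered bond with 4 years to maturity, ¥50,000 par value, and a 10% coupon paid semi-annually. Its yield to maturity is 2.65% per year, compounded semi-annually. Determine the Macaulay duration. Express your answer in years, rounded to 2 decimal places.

3.47 years

Periodic yield y = 0.01325. Discount each cash flow and weight by its period:
  t   CF        PV=CF/(1+0.01325)^t    t·PV
  1     2,500.00     2,467.3082     2,467.3082
  2     2,500.00     2,435.0438     4,870.0877
  3     2,500.00     2,403.2014     7,209.6043
  4     2,500.00     2,371.7754     9,487.1016
  5     2,500.00     2,340.7603    11,703.8016
  6     2,500.00     2,310.1508    13,860.9049
  7     2,500.00     2,279.9416    15,959.5912
  8    52,500.00    47,252.6755   378,021.4043
  Σ                 63,860.8571   443,579.8036
Price P = Σ PV = 63,860.8571.
Macaulay duration = Σ(t·PV) / P = 443,579.8036 / 63,860.8571 = 6.94604 half-year periods.
In years: 6.94604 / 2 = 3.47302 years.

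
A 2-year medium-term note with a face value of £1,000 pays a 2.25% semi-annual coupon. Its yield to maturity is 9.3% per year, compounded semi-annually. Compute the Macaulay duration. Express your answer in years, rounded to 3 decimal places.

Periodic yield y = 0.0465. Discount each cash flow and weight by its period:
  t   CF        PV=CF/(1+0.0465)^t    t·PV
  1        11.25        10.7501        10.7501
  2        11.25        10.2725        20.5449
  3        11.25         9.8160        29.4480
  4     1,011.25       843.1437     3,372.5748
  Σ                    873.9823     3,433.3179
Price P = Σ PV = 873.9823.
Macaulay duration = Σ(t·PV) / P = 3,433.3179 / 873.9823 = 3.92836 half-year periods.
In years: 3.92836 / 2 = 1.96418 years.

1.964 years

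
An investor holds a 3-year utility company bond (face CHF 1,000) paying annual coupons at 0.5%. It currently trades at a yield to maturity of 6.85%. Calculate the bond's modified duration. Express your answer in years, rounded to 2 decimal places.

Periodic yield y = 0.0685. First find Macaulay duration:
  t   CF        PV=CF/(1+0.0685)^t    t·PV
  1         5.00         4.6795         4.6795
  2         5.00         4.3795         8.7589
  3     1,005.00       823.8393     2,471.5178
  Σ                    832.8982     2,484.9562
P = 832.8982; Macaulay duration = 2,484.9562 / 832.8982 = 2.98351 years.
Modified duration = D_Mac / (1 + y) = 2.98351 / 1.0685 = 2.79224 years.

2.79 years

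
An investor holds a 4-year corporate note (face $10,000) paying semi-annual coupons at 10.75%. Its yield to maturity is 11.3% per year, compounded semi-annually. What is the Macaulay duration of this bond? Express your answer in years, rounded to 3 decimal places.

Periodic yield y = 0.0565. Discount each cash flow and weight by its period:
  t   CF        PV=CF/(1+0.0565)^t    t·PV
  1       537.50       508.7553       508.7553
  2       537.50       481.5479       963.0957
  3       537.50       455.7954     1,367.3863
  4       537.50       431.4202     1,725.6807
  5       537.50       408.3485     2,041.7425
  6       537.50       386.5106     2,319.0639
  7       537.50       365.8406     2,560.8845
  8    10,537.50     6,788.6212    54,308.9697
  Σ                  9,826.8398    65,795.5787
Price P = Σ PV = 9,826.8398.
Macaulay duration = Σ(t·PV) / P = 65,795.5787 / 9,826.8398 = 6.69550 half-year periods.
In years: 6.69550 / 2 = 3.34775 years.

3.348 years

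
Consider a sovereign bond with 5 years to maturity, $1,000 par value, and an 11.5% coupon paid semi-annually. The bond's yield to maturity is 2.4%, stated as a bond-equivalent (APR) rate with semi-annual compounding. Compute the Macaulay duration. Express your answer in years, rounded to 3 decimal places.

4.131 years

Periodic yield y = 0.012. Discount each cash flow and weight by its period:
  t   CF        PV=CF/(1+0.012)^t    t·PV
  1        57.50        56.8182        56.8182
  2        57.50        56.1444       112.2889
  3        57.50        55.4787       166.4361
  4        57.50        54.8209       219.2834
  5        57.50        54.1708       270.8540
  6        57.50        53.5285       321.1708
  7        57.50        52.8937       370.2562
  8        57.50        52.2665       418.1323
  9        57.50        51.6468       464.8210
  10    1,057.50       938.5885     9,385.8855
  Σ                  1,426.3571    11,785.9464
Price P = Σ PV = 1,426.3571.
Macaulay duration = Σ(t·PV) / P = 11,785.9464 / 1,426.3571 = 8.26297 half-year periods.
In years: 8.26297 / 2 = 4.13149 years.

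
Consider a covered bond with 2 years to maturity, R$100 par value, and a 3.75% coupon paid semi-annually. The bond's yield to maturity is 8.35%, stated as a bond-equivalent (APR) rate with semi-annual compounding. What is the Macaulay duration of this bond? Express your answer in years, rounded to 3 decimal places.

Periodic yield y = 0.04175. Discount each cash flow and weight by its period:
  t   CF        PV=CF/(1+0.04175)^t    t·PV
  1        1.875         1.7999         1.7999
  2        1.875         1.7277         3.4554
  3        1.875         1.6585         4.9754
  4      101.875        86.4995       345.9980
  Σ                     91.6856       356.2287
Price P = Σ PV = 91.6856.
Macaulay duration = Σ(t·PV) / P = 356.2287 / 91.6856 = 3.88533 half-year periods.
In years: 3.88533 / 2 = 1.94267 years.

1.943 years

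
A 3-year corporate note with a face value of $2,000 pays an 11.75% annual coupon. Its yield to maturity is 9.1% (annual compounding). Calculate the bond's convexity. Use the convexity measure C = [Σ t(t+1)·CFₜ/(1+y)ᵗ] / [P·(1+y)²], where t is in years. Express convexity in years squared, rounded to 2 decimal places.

With y = 0.091:
  t   CF        PV=CF/(1+0.091)^t    t·PV        t(t+1)·PV
  1       235.00       215.3987       215.3987         430.7974
  2       235.00       197.4324       394.8647       1,184.5942
  3     2,235.00     1,721.0888     5,163.2664      20,653.0655
  Σ                  2,133.9199     5,773.5298      22,268.4571
P = 2,133.9199.
Convexity = Σ t(t+1)·PV / [P·(1+y)²] = 22,268.4571 / (2,133.9199 × 1.190281) = 8.76723.

8.77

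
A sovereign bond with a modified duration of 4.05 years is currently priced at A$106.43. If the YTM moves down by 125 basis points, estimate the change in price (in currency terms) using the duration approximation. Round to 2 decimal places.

Duration approximation: ΔP/P ≈ -D_mod · Δy = -4.05 × (-0.0125) = +0.050625.
ΔP ≈ 106.43 × (+0.050625) = +5.38801875.

+A$5.39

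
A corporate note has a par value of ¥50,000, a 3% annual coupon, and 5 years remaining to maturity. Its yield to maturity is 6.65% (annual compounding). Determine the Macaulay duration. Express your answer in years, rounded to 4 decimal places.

Periodic yield y = 0.0665. Discount each cash flow and weight by its year:
  t   CF        PV=CF/(1+0.0665)^t    t·PV
  1     1,500.00     1,406.4698     1,406.4698
  2     1,500.00     1,318.7715     2,637.5429
  3     1,500.00     1,236.5415     3,709.6244
  4     1,500.00     1,159.4388     4,637.7551
  5    51,500.00    37,325.2676   186,626.3380
  Σ                 42,446.4891   199,017.7302
Price P = Σ PV = 42,446.4891.
Macaulay duration = Σ(t·PV) / P = 199,017.7302 / 42,446.4891 = 4.68867 years.

4.6887 years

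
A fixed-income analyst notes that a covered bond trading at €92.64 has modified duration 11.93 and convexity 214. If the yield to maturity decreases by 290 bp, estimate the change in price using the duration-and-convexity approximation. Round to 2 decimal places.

+€40.39

Duration effect: -D_mod·Δy = -11.93 × (-0.029) = +0.345970
Convexity effect: ½·C·(Δy)² = 0.5 × 214 × (-0.029)² = +0.0899870
ΔP/P ≈ +0.345970 + 0.0899870 = +0.435957
ΔP ≈ 92.64 × (+0.435957) = +40.38705648.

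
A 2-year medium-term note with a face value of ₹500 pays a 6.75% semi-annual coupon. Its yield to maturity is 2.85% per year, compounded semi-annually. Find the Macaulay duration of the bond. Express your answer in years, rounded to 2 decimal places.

1.91 years

Periodic yield y = 0.01425. Discount each cash flow and weight by its period:
  t   CF        PV=CF/(1+0.01425)^t    t·PV
  1       16.875        16.6379        16.6379
  2       16.875        16.4042        32.8083
  3       16.875        16.1737        48.5210
  4      516.875       488.4335     1,953.7341
  Σ                    537.6493     2,051.7013
Price P = Σ PV = 537.6493.
Macaulay duration = Σ(t·PV) / P = 2,051.7013 / 537.6493 = 3.81606 half-year periods.
In years: 3.81606 / 2 = 1.90803 years.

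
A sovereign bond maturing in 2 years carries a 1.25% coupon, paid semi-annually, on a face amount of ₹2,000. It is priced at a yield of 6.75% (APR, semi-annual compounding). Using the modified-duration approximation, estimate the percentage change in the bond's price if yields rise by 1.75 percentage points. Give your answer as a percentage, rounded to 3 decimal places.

Periodic yield y = 0.03375. Modified duration first:
  t   CF        PV=CF/(1+0.03375)^t    t·PV
  1        12.50        12.0919        12.0919
  2        12.50        11.6971        23.3942
  3        12.50        11.3152        33.9457
  4     2,012.50     1,762.2755     7,049.1019
  Σ                  1,797.3797     7,118.5338
P = 1,797.3797; D_Mac = 3.96051 half-year periods = 1.98025 yrs; D_mod = 1.98025/(1+0.03375) = 1.91560 yrs.
ΔP/P ≈ -D_mod · Δy = -1.91560 × (+0.0175) = -0.033523 = -3.3523%.

-3.352%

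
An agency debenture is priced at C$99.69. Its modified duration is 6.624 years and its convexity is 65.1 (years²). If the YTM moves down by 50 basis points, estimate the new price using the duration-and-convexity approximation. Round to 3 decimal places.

C$103.073

Duration effect: -D_mod·Δy = -6.624 × (-0.005) = +0.033120
Convexity effect: ½·C·(Δy)² = 0.5 × 65.1 × (-0.005)² = +0.00081375
ΔP/P ≈ +0.033120 + 0.00081375 = +0.03393375
New price ≈ 99.69 × (1 + 0.03393375) = 103.0728555375.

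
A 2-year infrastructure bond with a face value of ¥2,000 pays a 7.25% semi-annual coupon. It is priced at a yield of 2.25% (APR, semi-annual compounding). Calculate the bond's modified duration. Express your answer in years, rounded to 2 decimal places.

Periodic yield y = 0.01125. First find Macaulay duration:
  t   CF        PV=CF/(1+0.01125)^t    t·PV
  1        72.50        71.6934        71.6934
  2        72.50        70.8959       141.7917
  3        72.50        70.1072       210.3215
  4     2,072.50     1,981.8026     7,927.2105
  Σ                  2,194.4991     8,351.0172
P = 2,194.4991; Macaulay duration = 8,351.0172 / 2,194.4991 = 3.80543 half-year periods = 1.90272 years.
Modified duration = D_Mac / (1 + y) = 1.90272 / 1.01125 = 1.88155 years.

1.88 years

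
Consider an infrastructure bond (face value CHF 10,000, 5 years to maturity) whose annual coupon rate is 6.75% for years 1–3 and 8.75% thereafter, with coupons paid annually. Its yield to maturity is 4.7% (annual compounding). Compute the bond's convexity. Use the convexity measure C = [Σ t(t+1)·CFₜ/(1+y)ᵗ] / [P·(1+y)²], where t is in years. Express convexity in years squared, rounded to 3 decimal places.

23.245

With y = 0.047:
  t   CF        PV=CF/(1+0.047)^t    t·PV        t(t+1)·PV
  1       675.00       644.6991       644.6991       1,289.3983
  2       675.00       615.7585     1,231.5170       3,694.5509
  3       675.00       588.1170     1,764.3510       7,057.4039
  4       875.00       728.1508     2,912.6032      14,563.0158
  5    10,875.00     8,643.6238    43,218.1191     259,308.7144
  Σ                 11,220.3492    49,771.2893     285,913.0833
P = 11,220.3492.
Convexity = Σ t(t+1)·PV / [P·(1+y)²] = 285,913.0833 / (11,220.3492 × 1.096209) = 23.24525.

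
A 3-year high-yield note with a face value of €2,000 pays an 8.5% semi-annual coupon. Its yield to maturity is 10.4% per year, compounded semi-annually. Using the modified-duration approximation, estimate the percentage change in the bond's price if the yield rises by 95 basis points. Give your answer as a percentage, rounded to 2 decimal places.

-2.44%

Periodic yield y = 0.052. Modified duration first:
  t   CF        PV=CF/(1+0.052)^t    t·PV
  1        85.00        80.7985        80.7985
  2        85.00        76.8046       153.6093
  3        85.00        73.0082       219.0246
  4        85.00        69.3994       277.5978
  5        85.00        65.9690       329.8452
  6     2,085.00     1,538.1958     9,229.1748
  Σ                  1,904.1756    10,290.0502
P = 1,904.1756; D_Mac = 5.40394 half-year periods = 2.70197 yrs; D_mod = 2.70197/(1+0.052) = 2.56841 yrs.
ΔP/P ≈ -D_mod · Δy = -2.56841 × (+0.0095) = -0.024400 = -2.4400%.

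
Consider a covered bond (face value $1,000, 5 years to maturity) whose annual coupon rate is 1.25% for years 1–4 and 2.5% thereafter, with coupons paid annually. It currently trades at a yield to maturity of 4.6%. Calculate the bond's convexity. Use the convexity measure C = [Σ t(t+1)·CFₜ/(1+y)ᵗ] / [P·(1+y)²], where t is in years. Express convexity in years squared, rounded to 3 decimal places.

With y = 0.046:
  t   CF        PV=CF/(1+0.046)^t    t·PV        t(t+1)·PV
  1        12.50        11.9503        11.9503          23.9006
  2        12.50        11.4247        22.8495          68.5485
  3        12.50        10.9223        32.7670         131.0679
  4        12.50        10.4420        41.7680         208.8398
  5     1,025.00       818.5881     4,092.9406      24,557.6439
  Σ                    863.3275     4,202.2754      24,990.0006
P = 863.3275.
Convexity = Σ t(t+1)·PV / [P·(1+y)²] = 24,990.0006 / (863.3275 × 1.094116) = 26.45619.

26.456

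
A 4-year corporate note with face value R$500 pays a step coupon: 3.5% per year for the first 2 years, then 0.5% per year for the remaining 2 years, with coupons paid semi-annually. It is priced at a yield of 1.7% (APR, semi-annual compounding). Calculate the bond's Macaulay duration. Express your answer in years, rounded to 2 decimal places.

Periodic yield y = 0.0085. Discount each cash flow and weight by its period:
  t   CF        PV=CF/(1+0.0085)^t    t·PV
  1         8.75         8.6763         8.6763
  2         8.75         8.6031        17.2063
  3         8.75         8.5306        25.5918
  4         8.75         8.4587        33.8349
  5         1.25         1.1982         5.9910
  6         1.25         1.1881         7.1286
  7         1.25         1.1781         8.2466
  8       501.25       468.4327     3,747.4613
  Σ                    506.2658     3,854.1368
Price P = Σ PV = 506.2658.
Macaulay duration = Σ(t·PV) / P = 3,854.1368 / 506.2658 = 7.61287 half-year periods.
In years: 7.61287 / 2 = 3.80644 years.

3.81 years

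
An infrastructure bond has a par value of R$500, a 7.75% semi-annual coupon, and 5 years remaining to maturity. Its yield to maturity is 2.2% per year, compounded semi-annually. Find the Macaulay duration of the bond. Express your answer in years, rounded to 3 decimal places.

Periodic yield y = 0.011. Discount each cash flow and weight by its period:
  t   CF        PV=CF/(1+0.011)^t    t·PV
  1       19.375        19.1642        19.1642
  2       19.375        18.9557        37.9114
  3       19.375        18.7494        56.2483
  4       19.375        18.5454        74.1818
  5       19.375        18.3437        91.7183
  6       19.375        18.1441       108.8644
  7       19.375        17.9467       125.6266
  8       19.375        17.7514       142.0112
  9       19.375        17.5583       158.0243
  10     519.375       465.5534     4,655.5338
  Σ                    630.7122     5,469.2842
Price P = Σ PV = 630.7122.
Macaulay duration = Σ(t·PV) / P = 5,469.2842 / 630.7122 = 8.67160 half-year periods.
In years: 8.67160 / 2 = 4.33580 years.

4.336 years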